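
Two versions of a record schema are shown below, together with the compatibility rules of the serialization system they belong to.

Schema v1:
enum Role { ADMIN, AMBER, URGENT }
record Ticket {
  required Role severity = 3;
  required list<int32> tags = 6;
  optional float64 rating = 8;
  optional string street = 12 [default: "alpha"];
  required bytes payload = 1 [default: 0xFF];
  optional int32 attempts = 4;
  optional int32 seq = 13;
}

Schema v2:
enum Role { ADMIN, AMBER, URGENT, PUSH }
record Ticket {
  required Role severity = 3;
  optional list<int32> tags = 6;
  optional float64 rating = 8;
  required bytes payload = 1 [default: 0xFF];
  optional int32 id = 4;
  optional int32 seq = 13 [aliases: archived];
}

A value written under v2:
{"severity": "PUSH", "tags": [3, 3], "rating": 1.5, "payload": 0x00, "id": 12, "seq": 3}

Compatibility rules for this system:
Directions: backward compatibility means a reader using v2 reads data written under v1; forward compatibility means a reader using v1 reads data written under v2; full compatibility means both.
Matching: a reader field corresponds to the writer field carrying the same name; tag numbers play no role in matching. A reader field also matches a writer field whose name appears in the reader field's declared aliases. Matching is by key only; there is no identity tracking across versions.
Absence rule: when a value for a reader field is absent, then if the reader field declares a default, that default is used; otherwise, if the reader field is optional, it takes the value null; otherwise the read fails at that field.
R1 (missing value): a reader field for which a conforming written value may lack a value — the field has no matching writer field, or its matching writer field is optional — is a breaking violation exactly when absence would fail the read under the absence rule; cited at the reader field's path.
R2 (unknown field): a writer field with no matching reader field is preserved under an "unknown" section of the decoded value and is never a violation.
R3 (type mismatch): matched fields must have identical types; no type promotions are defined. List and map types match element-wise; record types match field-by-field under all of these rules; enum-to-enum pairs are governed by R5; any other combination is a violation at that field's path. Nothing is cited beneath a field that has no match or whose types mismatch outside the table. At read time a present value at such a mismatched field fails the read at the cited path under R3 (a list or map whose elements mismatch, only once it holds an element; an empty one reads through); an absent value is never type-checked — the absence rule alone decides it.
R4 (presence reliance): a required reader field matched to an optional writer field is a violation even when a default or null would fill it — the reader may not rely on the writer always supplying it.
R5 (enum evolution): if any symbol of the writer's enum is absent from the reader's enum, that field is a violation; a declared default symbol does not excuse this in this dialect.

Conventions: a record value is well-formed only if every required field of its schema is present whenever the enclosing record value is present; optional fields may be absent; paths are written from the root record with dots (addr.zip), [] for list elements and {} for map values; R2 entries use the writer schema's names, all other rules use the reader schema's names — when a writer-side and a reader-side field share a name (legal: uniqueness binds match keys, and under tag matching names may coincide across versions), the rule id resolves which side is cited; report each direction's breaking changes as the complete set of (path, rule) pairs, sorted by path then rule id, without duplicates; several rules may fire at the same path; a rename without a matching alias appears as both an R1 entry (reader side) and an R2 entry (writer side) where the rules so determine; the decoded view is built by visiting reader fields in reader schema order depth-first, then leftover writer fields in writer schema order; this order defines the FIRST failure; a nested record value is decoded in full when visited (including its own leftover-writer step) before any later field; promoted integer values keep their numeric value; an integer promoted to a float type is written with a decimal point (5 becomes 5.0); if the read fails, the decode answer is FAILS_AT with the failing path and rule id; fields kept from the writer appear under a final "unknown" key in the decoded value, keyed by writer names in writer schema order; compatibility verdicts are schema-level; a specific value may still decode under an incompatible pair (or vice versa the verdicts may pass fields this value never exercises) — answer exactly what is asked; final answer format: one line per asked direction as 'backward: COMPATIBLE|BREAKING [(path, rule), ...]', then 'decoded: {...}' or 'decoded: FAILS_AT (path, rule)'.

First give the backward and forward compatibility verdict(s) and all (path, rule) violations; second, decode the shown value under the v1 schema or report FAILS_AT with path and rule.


backward: COMPATIBLE []; forward: BREAKING [(severity, R5), (tags, R1), (tags, R4)]; decoded: FAILS_AT (severity, R5)

arrows below run writer -> reader for Ticket
backward for Ticket (reader v2, writer v1):
  writer required, Role -> Role: reader severity maps from writer severity
  writer required, list<int32> -> list<int32>: reader tags maps from writer tags
  writer optional, float64 -> float64: reader rating maps from writer rating
  writer required, bytes -> bytes: reader payload maps from writer payload
  no writer field matches reader id
  writer optional, int32 -> int32: reader seq maps from writer seq
  writer field street has no reader counterpart
  writer field attempts has no reader counterpart
  => no violations; backward on Ticket: COMPATIBLE
forward for Ticket (reader v1, writer v2):
  writer required, Role -> Role: reader severity maps from writer severity
  writer optional, list<int32> -> list<int32>: reader tags maps from writer tags
  writer optional, float64 -> float64: reader rating maps from writer rating
  no writer field matches reader street
  writer required, bytes -> bytes: reader payload maps from writer payload
  no writer field matches reader attempts
  writer optional, int32 -> int32: reader seq maps from writer seq
  writer field id has no reader counterpart
  violation R5 at severity
  violation R1 at tags
  violation R4 at tags
  => forward: BREAKING (3)
migrating the Ticket value to v1:
  read fails at severity under R5
  => FAILS_AT (severity, R5)


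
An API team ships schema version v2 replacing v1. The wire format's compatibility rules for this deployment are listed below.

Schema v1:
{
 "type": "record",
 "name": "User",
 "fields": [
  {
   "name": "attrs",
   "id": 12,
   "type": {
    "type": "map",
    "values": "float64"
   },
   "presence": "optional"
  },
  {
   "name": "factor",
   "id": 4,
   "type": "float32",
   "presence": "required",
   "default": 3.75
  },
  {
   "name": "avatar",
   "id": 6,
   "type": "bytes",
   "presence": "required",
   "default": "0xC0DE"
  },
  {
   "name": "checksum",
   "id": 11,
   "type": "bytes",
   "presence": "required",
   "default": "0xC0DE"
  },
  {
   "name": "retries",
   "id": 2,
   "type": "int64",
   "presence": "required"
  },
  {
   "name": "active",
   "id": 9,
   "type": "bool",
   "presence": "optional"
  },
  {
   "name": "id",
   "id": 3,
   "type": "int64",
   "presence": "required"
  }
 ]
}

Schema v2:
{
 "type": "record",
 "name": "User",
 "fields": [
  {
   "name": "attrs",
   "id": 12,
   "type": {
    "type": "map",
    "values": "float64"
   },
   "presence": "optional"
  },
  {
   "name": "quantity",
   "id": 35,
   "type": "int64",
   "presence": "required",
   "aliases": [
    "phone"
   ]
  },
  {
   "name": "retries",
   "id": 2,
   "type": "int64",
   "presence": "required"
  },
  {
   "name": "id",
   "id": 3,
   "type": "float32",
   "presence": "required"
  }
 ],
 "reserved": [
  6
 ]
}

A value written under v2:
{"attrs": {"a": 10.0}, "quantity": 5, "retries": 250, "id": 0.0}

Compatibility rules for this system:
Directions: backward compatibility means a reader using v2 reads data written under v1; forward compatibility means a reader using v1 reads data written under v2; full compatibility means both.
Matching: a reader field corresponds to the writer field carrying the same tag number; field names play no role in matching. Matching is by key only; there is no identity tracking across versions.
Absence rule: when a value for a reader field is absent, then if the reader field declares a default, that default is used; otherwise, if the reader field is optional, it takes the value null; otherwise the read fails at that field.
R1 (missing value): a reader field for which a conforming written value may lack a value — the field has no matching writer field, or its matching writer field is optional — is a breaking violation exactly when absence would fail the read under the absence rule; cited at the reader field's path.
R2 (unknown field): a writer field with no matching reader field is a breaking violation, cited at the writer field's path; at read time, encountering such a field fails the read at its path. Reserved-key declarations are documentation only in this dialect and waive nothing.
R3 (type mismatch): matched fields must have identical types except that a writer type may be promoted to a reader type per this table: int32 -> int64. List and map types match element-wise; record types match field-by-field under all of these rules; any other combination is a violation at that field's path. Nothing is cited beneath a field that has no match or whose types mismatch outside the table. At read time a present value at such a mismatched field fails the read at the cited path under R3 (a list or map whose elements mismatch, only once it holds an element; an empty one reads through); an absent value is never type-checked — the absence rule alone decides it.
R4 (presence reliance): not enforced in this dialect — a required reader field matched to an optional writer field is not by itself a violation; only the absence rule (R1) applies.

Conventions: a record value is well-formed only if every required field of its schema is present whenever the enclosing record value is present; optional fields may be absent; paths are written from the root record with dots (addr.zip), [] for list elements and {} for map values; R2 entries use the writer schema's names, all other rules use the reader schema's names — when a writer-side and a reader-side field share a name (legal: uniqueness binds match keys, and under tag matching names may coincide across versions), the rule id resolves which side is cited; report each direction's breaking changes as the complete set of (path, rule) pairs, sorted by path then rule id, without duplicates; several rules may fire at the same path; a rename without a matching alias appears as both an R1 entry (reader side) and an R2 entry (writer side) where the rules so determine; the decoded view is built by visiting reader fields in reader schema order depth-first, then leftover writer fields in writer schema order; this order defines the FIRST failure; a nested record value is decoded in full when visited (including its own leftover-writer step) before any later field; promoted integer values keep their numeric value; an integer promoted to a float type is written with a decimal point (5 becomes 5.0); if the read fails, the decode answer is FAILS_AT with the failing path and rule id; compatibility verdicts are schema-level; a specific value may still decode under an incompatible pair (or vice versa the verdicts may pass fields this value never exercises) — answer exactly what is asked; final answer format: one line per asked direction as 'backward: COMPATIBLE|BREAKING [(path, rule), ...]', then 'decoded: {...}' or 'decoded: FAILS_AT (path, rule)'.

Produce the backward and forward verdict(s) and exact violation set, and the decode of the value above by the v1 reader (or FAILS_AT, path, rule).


each type pair in User: writer, then reader
backward for User (reader v2, writer v1):
  map<string, float64> -> map<string, float64>, writer optional: attrs aligns to attrs
  quantity: no writer match
  int64 -> int64, writer required: retries aligns to retries
  int64 -> float32, writer required: id aligns to id
  factor (writer side), unknown to reader
  avatar (writer side), unknown to reader
  checksum (writer side), unknown to reader
  active (writer side), unknown to reader
  violation R2 at active
  violation R2 at avatar
  violation R2 at checksum
  violation R2 at factor
  violation R3 at id
  violation R1 at quantity
  => backward: BREAKING (6)
forward for User (reader v1, writer v2):
  map<string, float64> -> map<string, float64>, writer optional: attrs aligns to attrs
  factor: no writer match
  avatar: no writer match
  checksum: no writer match
  int64 -> int64, writer required: retries aligns to retries
  active: no writer match
  float32 -> int64, writer required: id aligns to id
  quantity (writer side), unknown to reader
  violation R3 at id
  violation R2 at quantity
  => forward: BREAKING (2)
decode (reader v1):
  attrs := {"a": 10.0}
  factor := 3.75 (absent -> default)
  avatar := 0xC0DE (absent -> default)
  checksum := 0xC0DE (absent -> default)
  retries := 250
  active := null (absent, optional -> null)
  read fails at id under R3
  => FAILS_AT (id, R3)

backward: BREAKING [(active, R2), (avatar, R2), (checksum, R2), (factor, R2), (id, R3), (quantity, R1)]; forward: BREAKING [(id, R3), (quantity, R2)]; decoded: FAILS_AT (id, R3)


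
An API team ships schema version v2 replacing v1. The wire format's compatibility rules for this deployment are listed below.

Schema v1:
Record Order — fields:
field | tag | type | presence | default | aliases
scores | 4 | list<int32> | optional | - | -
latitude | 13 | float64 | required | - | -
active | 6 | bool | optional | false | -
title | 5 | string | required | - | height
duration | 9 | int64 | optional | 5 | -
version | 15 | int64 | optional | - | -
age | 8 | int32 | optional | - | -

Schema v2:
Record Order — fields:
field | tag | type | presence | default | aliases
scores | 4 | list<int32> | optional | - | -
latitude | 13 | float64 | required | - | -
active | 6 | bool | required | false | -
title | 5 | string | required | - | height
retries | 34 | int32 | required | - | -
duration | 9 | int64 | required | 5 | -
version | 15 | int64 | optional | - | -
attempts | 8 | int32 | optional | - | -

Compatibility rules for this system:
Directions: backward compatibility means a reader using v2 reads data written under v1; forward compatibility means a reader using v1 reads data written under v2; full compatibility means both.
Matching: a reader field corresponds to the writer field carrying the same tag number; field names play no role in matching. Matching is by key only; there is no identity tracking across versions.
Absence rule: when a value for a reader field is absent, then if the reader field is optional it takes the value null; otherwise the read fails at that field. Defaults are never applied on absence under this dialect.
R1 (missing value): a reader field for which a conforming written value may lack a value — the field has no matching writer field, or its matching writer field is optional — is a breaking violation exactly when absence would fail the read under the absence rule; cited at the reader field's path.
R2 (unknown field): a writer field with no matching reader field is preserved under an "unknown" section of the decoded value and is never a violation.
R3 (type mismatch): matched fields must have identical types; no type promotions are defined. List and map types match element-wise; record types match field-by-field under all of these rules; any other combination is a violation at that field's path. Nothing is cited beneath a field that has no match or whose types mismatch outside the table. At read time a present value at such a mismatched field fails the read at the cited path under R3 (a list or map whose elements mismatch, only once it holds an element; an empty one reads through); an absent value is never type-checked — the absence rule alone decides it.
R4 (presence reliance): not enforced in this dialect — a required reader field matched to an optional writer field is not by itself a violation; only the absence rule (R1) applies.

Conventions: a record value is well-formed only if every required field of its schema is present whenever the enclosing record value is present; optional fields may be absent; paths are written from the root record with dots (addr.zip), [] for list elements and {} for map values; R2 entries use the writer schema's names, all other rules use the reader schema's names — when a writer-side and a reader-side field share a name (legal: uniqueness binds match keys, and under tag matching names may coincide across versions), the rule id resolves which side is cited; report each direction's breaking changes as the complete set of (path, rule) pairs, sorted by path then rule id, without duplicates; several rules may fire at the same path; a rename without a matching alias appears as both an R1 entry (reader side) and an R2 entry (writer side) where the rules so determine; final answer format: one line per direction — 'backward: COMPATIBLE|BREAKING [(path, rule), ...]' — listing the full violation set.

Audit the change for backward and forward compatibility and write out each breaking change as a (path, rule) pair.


the writer's type comes first in each Order pair
checking backward for Order: reader v2 against writer v1:
  scores: list<int32> -> list<int32>, writer optional; from scores
  latitude: float64 -> float64, writer required; from latitude
  active: bool -> bool, writer optional; from active
  title: string -> string, writer required; from title
  retries: no writer-side match
  duration: int64 -> int64, writer optional; from duration
  version: int64 -> int64, writer optional; from version
  attempts: int32 -> int32, writer optional; from age
  rule R1 violated at active
  rule R1 violated at duration
  rule R1 violated at retries
  backward on Order therefore BREAKING (3)
checking forward for Order: reader v1 against writer v2:
  scores: list<int32> -> list<int32>, writer optional; from scores
  latitude: float64 -> float64, writer required; from latitude
  active: bool -> bool, writer required; from active
  title: string -> string, writer required; from title
  duration: int64 -> int64, writer required; from duration
  version: int64 -> int64, writer optional; from version
  age: int32 -> int32, writer optional; from attempts
  leftover writer field: retries
  nothing fires on Order: forward is COMPATIBLE

backward: BREAKING [(active, R1), (duration, R1), (retries, R1)]; forward: COMPATIBLE []


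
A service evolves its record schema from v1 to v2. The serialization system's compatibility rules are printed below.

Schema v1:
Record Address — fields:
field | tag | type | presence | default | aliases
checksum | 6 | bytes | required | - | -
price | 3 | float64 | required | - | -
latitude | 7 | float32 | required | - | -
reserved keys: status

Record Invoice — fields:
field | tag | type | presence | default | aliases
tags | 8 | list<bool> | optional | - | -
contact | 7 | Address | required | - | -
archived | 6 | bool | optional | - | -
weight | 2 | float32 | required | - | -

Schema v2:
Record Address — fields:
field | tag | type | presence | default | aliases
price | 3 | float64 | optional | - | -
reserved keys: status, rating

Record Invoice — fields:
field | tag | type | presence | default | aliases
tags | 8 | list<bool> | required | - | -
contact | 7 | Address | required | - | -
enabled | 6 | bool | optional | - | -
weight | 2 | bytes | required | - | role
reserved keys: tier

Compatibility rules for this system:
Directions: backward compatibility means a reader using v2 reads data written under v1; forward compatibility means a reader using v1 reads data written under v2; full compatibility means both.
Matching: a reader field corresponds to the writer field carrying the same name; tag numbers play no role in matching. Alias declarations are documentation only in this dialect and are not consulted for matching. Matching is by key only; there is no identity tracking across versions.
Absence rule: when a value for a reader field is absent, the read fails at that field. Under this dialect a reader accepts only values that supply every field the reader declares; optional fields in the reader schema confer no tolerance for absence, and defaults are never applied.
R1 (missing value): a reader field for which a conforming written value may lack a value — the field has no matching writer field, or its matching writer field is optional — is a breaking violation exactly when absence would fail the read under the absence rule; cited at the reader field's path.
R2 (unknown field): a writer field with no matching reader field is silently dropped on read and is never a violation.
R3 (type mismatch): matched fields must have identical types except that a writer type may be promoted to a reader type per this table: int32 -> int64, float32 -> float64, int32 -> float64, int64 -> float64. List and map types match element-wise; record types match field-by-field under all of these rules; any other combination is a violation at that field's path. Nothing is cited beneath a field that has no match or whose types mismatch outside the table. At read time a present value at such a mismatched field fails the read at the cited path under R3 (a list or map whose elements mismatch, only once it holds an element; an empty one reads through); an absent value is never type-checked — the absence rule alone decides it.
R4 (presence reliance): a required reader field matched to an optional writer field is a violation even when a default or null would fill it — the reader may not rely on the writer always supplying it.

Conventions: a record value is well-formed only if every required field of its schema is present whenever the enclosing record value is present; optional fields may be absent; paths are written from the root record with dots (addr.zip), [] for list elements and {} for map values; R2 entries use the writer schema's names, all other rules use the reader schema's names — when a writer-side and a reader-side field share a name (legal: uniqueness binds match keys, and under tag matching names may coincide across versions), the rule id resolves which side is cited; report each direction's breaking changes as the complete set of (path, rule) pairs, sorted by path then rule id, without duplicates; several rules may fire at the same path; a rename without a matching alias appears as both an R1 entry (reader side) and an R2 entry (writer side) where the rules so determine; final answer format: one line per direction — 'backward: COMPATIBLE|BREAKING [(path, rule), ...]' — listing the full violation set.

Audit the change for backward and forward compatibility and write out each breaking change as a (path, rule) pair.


the writer's type comes first in each Invoice pair
backward pass over Invoice, reader schema v2, writer schema v1:
  tags: list<bool> -> list<bool>, writer optional; from tags
  contact: Address -> Address, writer required; from contact
  enabled: no writer match
  weight: float32 -> bytes, writer required; from weight
  leftover writer field: archived
  contact.price: float64 -> float64, writer required; from contact.price
  leftover writer field: contact.checksum
  leftover writer field: contact.latitude
  violation R1 at enabled
  violation R1 at tags
  violation R4 at tags
  violation R3 at weight
  backward on Invoice therefore BREAKING (4)
forward pass over Invoice, reader schema v1, writer schema v2:
  tags: list<bool> -> list<bool>, writer required; from tags
  contact: Address -> Address, writer required; from contact
  archived: no writer match
  weight: bytes -> float32, writer required; from weight
  leftover writer field: enabled
  contact.checksum: no writer match
  contact.price: float64 -> float64, writer optional; from contact.price
  contact.latitude: no writer match
  violation R1 at archived
  violation R1 at contact.checksum
  violation R1 at contact.latitude
  violation R1 at contact.price
  violation R4 at contact.price
  violation R3 at weight
  forward on Invoice therefore BREAKING (6)

backward: BREAKING [(enabled, R1), (tags, R1), (tags, R4), (weight, R3)]; forward: BREAKING [(archived, R1), (contact.checksum, R1), (contact.latitude, R1), (contact.price, R1), (contact.price, R4), (weight, R3)]


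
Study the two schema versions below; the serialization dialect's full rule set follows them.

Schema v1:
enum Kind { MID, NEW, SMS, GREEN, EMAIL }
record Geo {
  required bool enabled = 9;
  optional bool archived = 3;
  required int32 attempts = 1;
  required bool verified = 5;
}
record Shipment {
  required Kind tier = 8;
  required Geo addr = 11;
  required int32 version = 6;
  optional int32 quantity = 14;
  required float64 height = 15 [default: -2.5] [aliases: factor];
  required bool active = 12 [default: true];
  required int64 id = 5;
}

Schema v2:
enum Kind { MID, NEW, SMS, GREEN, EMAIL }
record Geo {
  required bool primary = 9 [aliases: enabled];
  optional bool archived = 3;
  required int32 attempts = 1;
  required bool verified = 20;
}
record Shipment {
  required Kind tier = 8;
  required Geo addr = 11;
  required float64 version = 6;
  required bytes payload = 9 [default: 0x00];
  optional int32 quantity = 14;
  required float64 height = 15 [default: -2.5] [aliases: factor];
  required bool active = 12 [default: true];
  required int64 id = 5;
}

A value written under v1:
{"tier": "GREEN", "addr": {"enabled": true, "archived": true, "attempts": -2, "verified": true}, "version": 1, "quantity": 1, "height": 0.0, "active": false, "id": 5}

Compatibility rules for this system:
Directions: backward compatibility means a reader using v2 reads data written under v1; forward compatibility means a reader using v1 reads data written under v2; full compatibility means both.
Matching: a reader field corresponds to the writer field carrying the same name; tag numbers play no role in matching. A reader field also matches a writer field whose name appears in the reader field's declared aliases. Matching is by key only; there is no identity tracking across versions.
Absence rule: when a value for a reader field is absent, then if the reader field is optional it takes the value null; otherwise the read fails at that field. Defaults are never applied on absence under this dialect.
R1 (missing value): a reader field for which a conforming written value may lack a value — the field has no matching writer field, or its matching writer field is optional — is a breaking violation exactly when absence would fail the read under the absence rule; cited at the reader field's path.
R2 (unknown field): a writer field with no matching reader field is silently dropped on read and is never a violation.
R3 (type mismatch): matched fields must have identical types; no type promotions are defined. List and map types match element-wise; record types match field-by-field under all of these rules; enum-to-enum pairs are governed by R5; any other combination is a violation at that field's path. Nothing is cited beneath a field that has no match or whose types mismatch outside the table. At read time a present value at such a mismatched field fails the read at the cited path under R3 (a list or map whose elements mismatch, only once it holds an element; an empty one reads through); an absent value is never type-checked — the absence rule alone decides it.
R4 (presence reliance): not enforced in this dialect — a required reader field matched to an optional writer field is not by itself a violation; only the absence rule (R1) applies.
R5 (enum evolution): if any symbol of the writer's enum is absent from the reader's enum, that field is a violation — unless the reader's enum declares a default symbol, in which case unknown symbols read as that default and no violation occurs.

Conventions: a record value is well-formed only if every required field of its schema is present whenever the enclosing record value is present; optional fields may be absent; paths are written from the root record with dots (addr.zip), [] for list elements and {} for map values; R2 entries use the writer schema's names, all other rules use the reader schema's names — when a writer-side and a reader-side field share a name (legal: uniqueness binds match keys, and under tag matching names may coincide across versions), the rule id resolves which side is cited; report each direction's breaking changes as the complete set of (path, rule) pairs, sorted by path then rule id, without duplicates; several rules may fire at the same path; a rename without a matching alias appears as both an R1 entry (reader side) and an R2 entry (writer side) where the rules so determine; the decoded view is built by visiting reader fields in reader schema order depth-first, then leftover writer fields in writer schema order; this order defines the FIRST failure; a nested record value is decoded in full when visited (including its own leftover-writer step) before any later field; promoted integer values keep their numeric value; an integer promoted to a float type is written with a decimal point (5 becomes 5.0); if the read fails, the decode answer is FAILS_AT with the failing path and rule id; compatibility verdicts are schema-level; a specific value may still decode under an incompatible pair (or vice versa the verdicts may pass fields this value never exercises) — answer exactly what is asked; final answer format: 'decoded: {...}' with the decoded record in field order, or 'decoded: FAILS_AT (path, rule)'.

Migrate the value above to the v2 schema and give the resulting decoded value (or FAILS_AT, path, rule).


decoded: FAILS_AT (version, R3)

each type pair in Shipment: writer, then reader
decode (reader v2):
  tier := "GREEN"
  addr.primary := true (from writer enabled)
  addr.archived := true
  addr.attempts := -2
  addr.verified := true
  read fails at version under R3
  => FAILS_AT (version, R3)
the other Shipment changes do not affect what is asked:
  field verified in record Geo: tag 5 changed to 20 -> no rule fires on it and the decoded Shipment view is identical with or without it
  renamed field enabled to primary in record Geo (alias enabled declared on the renamed field) -> shifts the Shipment verdicts, not this decode
  added field payload to record Shipment: required bytes, tag 9, default 0x00 (in v2 it sits immediately before quantity) -> shifts the Shipment verdicts, not this decode


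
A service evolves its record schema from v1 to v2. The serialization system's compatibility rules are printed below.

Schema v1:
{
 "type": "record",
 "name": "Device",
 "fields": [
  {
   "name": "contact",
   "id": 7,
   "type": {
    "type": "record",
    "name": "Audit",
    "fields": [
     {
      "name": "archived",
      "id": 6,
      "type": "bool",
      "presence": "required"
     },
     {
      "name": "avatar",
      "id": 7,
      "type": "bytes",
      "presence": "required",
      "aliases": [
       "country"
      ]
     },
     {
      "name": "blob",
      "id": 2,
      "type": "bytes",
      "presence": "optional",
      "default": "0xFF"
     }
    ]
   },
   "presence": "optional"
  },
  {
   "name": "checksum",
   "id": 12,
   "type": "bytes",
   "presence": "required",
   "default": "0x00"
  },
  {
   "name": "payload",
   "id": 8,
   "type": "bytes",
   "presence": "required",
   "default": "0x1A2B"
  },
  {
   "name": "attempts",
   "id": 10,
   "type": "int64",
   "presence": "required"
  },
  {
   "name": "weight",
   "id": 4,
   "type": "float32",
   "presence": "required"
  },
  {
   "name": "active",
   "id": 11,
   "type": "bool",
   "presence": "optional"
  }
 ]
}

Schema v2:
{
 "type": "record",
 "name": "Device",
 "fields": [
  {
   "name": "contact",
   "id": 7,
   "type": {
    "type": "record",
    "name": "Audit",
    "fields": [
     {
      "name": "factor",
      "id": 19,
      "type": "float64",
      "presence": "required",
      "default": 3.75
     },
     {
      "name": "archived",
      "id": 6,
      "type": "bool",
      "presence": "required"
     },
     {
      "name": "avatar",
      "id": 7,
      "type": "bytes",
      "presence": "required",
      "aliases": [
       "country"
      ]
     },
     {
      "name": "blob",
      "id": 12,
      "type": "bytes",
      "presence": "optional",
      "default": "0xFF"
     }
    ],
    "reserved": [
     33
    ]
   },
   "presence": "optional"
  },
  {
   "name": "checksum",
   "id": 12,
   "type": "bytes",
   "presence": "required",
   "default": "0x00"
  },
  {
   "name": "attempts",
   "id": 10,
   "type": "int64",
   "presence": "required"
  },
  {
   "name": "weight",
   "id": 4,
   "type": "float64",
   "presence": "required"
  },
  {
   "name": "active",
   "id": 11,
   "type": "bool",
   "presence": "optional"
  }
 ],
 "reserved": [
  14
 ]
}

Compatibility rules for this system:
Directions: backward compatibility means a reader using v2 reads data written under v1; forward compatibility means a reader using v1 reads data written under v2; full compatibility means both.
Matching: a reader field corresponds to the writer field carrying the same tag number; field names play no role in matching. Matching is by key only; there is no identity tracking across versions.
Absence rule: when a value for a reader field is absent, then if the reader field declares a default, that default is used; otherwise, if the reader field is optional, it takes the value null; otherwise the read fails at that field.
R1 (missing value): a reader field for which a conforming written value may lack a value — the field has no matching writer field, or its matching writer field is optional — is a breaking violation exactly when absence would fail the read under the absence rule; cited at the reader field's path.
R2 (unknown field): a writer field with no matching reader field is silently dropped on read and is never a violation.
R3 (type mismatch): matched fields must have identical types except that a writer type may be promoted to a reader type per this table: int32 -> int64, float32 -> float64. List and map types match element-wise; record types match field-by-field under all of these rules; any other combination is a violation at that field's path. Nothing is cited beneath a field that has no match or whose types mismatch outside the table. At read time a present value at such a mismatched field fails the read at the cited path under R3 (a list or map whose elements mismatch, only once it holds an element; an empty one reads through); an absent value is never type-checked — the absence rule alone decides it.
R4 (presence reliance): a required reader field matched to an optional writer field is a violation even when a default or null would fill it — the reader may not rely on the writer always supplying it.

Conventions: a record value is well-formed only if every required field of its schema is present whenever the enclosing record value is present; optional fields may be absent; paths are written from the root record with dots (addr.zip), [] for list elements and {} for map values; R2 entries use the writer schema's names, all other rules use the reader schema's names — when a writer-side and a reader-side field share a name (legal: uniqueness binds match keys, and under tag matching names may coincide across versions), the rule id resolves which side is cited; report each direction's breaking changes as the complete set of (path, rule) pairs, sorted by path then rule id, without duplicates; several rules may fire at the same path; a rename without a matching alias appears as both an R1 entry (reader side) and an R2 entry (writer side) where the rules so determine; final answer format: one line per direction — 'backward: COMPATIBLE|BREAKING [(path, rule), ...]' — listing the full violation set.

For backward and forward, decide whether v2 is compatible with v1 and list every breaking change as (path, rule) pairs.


in Device below, arrows point writer -> reader
backward on Device — v2 reading data written by v1:
  Audit -> Audit, writer optional: contact aligns to contact
  bytes -> bytes, writer required: checksum aligns to checksum
  int64 -> int64, writer required: attempts aligns to attempts
  float32 -> float64, writer required: weight aligns to weight
  bool -> bool, writer optional: active aligns to active
  writer field payload has no reader counterpart
  no writer field matches reader contact.factor
  bool -> bool, writer required: contact.archived aligns to contact.archived
  bytes -> bytes, writer required: contact.avatar aligns to contact.avatar
  no writer field matches reader contact.blob
  writer field contact.blob has no reader counterpart
  => backward verdict for Device: COMPATIBLE, no violations
forward on Device — v1 reading data written by v2:
  Audit -> Audit, writer optional: contact aligns to contact
  bytes -> bytes, writer required: checksum aligns to checksum
  no writer field matches reader payload
  int64 -> int64, writer required: attempts aligns to attempts
  float64 -> float32, writer required: weight aligns to weight
  bool -> bool, writer optional: active aligns to active
  bool -> bool, writer required: contact.archived aligns to contact.archived
  bytes -> bytes, writer required: contact.avatar aligns to contact.avatar
  no writer field matches reader contact.blob
  writer field contact.factor has no reader counterpart
  writer field contact.blob has no reader counterpart
  violation R3 at weight
  forward on Device therefore BREAKING (1)

backward: COMPATIBLE []; forward: BREAKING [(weight, R3)]


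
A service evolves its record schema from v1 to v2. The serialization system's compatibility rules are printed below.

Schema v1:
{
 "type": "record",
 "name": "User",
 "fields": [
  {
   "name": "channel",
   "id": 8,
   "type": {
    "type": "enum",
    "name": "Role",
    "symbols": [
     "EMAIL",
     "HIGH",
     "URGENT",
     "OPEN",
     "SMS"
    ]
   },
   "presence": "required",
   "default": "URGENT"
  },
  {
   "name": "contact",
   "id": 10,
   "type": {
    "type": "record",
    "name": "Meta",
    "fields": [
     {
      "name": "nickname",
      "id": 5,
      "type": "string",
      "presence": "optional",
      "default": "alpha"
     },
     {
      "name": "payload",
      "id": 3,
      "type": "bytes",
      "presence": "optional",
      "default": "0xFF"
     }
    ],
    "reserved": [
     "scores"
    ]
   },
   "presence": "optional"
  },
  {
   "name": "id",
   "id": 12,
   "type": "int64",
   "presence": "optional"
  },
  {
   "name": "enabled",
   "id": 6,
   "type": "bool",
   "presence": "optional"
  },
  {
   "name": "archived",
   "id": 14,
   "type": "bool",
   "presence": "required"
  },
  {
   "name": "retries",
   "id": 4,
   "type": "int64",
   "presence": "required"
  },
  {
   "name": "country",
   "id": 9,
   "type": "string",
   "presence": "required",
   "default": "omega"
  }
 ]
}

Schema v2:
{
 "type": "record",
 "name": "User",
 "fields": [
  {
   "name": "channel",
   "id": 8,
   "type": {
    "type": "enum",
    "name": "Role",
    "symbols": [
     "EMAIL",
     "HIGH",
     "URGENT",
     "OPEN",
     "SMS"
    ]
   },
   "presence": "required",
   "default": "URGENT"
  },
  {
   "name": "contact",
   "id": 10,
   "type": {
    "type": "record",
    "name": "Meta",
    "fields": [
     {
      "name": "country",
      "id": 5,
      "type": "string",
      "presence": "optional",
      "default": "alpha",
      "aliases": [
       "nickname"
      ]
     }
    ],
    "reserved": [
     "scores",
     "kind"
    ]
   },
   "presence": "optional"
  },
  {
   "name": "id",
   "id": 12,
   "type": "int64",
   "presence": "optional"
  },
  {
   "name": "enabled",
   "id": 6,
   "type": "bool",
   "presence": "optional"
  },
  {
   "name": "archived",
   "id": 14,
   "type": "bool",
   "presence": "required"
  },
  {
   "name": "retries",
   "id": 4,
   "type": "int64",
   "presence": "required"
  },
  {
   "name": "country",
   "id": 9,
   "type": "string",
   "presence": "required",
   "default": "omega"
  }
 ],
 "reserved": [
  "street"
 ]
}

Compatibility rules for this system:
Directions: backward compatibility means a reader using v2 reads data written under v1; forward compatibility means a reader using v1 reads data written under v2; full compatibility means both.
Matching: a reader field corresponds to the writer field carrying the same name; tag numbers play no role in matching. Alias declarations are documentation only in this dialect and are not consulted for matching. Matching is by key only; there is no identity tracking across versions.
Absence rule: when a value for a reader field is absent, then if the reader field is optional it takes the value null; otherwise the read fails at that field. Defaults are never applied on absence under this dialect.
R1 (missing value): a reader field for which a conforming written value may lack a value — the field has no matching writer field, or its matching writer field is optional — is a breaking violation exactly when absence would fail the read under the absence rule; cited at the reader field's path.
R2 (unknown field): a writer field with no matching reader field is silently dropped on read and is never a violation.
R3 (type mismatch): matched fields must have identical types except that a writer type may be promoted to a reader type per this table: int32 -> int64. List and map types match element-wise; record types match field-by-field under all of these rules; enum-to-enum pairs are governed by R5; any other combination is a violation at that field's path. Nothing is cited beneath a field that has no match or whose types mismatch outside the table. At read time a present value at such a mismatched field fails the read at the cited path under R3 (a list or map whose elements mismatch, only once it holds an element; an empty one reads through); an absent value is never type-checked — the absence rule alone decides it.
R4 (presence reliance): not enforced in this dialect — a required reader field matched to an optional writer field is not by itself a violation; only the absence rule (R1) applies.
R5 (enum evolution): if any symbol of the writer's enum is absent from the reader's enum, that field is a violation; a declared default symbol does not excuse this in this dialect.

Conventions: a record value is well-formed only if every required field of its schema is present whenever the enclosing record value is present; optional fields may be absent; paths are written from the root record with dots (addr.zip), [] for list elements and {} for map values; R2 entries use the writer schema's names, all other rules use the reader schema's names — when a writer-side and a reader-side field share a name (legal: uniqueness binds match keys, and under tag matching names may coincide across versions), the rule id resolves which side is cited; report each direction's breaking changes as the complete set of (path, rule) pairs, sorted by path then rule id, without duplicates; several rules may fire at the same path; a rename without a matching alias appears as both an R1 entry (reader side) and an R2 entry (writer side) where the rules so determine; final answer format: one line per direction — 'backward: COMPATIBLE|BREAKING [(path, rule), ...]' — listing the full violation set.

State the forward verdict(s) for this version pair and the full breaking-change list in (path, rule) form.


each type pair in User: writer, then reader
checking forward for User: reader v1 against writer v2:
  channel: paired with writer channel (Role -> Role; writer required)
  contact: paired with writer contact (Meta -> Meta; writer optional)
  id: paired with writer id (int64 -> int64; writer optional)
  enabled: paired with writer enabled (bool -> bool; writer optional)
  archived: paired with writer archived (bool -> bool; writer required)
  retries: paired with writer retries (int64 -> int64; writer required)
  country: paired with writer country (string -> string; writer required)
  contact.nickname has no writer counterpart
  contact.payload has no writer counterpart
  writer field contact.country has no reader counterpart
  nothing fires on User: forward is COMPATIBLE
remaining User differences; none change what is asked:
  removed field payload from record Meta -> triggers nothing under User's printed rules — same verdict
  renamed field nickname to country in record Meta (alias nickname declared on the renamed field) -> triggers nothing under User's printed rules — same verdict

forward: COMPATIBLE []
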